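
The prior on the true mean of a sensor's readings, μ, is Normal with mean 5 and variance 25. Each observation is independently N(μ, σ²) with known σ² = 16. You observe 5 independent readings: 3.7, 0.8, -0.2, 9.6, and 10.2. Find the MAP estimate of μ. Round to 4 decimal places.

μ̂_MAP = 4.8404

n = 5; x̄ = (3.7 + 0.8 + (-0.2) + 9.6 + 10.2)/5 = 24.1/5 = 4.82.
For a Normal prior and Normal likelihood with known variance, the posterior is Normal; its mode equals its mean, the precision-weighted average.
Prior precision 1/σ₀² = 1/25 = 0.04; data precision n/σ² = 5/16 = 0.3125.
μ̂ = (0.04·5 + 0.3125·4.82) / (0.04 + 0.3125) = 1.70625/0.3525 = 455/94 ≈ 4.8404.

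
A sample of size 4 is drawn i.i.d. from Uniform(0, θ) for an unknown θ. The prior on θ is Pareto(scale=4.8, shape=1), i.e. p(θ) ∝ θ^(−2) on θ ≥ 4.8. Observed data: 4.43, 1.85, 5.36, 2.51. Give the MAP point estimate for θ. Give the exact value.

θ̂_MAP = 5.36

The Uniform(0, θ) likelihood is θ^(−n) for θ ≥ max(xᵢ), zero otherwise. Here max(xᵢ) = 5.36.
Posterior ∝ θ^(−2) · θ^(−4) = θ^(−6) on θ ≥ max(4.8, 5.36) = 5.36.
This density is strictly decreasing in θ, so the posterior mode lies at the lower boundary of the support.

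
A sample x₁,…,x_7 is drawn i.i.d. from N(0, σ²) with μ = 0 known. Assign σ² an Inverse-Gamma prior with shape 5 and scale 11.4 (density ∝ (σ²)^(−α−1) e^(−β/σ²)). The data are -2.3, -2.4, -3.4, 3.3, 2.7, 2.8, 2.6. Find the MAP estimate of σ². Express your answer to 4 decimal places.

Sum of squared deviations about the known mean: SS = (-2.3−0)² + (-2.4−0)² + (-3.4−0)² + (3.3−0)² + (2.7−0)² + (2.8−0)² + (2.6−0)² = 55.39.
The Normal likelihood contributes (σ²)^(−n/2) exp(−SS/(2σ²)), so the posterior is Inverse-Gamma(α + n/2, β + SS/2) = Inverse-Gamma(8.5, 39.095).
The mode of Inverse-Gamma(a, b) is b/(a+1) = 39.095/9.5 ≈ 4.1153.

σ̂²_MAP = 4.1153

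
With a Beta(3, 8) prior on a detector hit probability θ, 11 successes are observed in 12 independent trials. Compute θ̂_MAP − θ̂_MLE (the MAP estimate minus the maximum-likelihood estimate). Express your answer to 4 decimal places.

MAP − MLE = -0.2976

Posterior is Beta(14, 9); MAP = (14−1)/(23−2) = 13/21 ≈ 0.61905.
MLE ignores the prior: θ̂_MLE = k/n = 11/12 ≈ 0.91667.
Difference = 13/21 − 11/12 = -25/84 ≈ -0.2976.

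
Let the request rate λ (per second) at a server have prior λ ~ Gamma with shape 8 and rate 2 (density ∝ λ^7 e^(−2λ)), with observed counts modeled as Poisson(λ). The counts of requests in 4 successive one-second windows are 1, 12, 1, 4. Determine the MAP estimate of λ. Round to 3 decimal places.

λ̂_MAP = 4.167

Σxᵢ = 1+12+1+4 = 18, with n = 4.
Posterior ∝ λ^7e^(−2λ) · λ^18e^(−4λ) = λ^25e^(−6λ), i.e. Gamma(shape=26, rate=6).
The mode of a Gamma(a, b) with a ≥ 1 (shape–rate) is (a−1)/b = 25/6 ≈ 4.167.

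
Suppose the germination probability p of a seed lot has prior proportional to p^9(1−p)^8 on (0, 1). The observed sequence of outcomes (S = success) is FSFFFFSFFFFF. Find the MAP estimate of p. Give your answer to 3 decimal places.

The prior density ∝ p^9(1−p)^8 is the kernel of Beta(10, 9).
Data: 2 successes in 12 trials (from the sequence). The binomial likelihood contributes p^2(1−p)^10, so the posterior is Beta(10+2, 9+10) = Beta(12, 19).
For Beta(a, b) with a, b > 1 the mode is (a−1)/(a+b−2) = 11/29 ≈ 0.379.

p̂_MAP = 0.379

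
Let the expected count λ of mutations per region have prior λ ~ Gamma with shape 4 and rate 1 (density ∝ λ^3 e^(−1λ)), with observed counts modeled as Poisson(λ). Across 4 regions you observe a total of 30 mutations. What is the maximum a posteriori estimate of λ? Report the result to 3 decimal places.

λ̂_MAP = 6.600

Σxᵢ = 30, n = 4.
Posterior ∝ λ^3e^(−1λ) · λ^30e^(−4λ) = λ^33e^(−5λ), i.e. Gamma(shape=34, rate=5).
The mode of a Gamma(a, b) with a ≥ 1 (shape–rate) is (a−1)/b = 33/5 ≈ 6.600.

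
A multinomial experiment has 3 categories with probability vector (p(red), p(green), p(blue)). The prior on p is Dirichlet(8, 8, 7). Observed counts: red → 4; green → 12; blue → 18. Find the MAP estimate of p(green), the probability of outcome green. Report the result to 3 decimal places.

MAP estimate of p(green) = 0.352

The posterior is Dirichlet(αᵢ + nᵢ) = Dirichlet(12, 20, 25).
For a Dirichlet(a₁,…,a_K) with all aᵢ > 1, the mode has j-th component (aⱼ − 1)/(Σaᵢ − K).
Here Σaᵢ = 57 and K = 3, so p(green) = (20 − 1)/(57 − 3) = 19/54 ≈ 0.352.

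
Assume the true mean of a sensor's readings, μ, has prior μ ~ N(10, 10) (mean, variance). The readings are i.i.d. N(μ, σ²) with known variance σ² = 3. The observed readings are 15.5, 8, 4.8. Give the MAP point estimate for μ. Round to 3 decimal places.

μ̂_MAP = 9.485

n = 3; x̄ = (15.5 + 8 + 4.8)/3 = 28.3/3 = 283/30 ≈ 9.4333.
For a Normal prior and Normal likelihood with known variance, the posterior is Normal; its mode equals its mean, the precision-weighted average.
Prior precision 1/σ₀² = 1/10 = 0.1; data precision n/σ² = 3/3 = 1.
μ̂ = (0.1·10 + 1·(283/30)) / (0.1 + 1) = (313/30)/1.1 = 313/33 ≈ 9.485.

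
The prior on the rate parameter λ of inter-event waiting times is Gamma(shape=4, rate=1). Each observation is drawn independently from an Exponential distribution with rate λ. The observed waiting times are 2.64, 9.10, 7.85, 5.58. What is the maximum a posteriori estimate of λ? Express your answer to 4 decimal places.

λ̂_MAP = 0.2675

The Exponential(rate=λ) likelihood is ∝ λ^n e^(−λΣtᵢ). Here n = 4 and Σtᵢ = 2.64 + 9.10 + 7.85 + 5.58 = 25.17.
Posterior ∝ λ^3e^(−1λ) · λ^4e^(−25.17λ) = λ^7e^(−26.17λ), i.e. Gamma(8, 26.17).
Mode = (a−1)/b = 7/26.17 ≈ 0.2675.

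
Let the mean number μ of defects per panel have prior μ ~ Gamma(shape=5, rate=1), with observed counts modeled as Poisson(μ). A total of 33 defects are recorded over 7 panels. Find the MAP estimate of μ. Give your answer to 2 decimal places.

μ̂_MAP = 4.63

Σxᵢ = 33, n = 7.
Posterior ∝ μ^4e^(−1μ) · μ^33e^(−7μ) = μ^37e^(−8μ), i.e. Gamma(shape=38, rate=8).
The mode of a Gamma(a, b) with a ≥ 1 (shape–rate) is (a−1)/b = 37/8 ≈ 4.63.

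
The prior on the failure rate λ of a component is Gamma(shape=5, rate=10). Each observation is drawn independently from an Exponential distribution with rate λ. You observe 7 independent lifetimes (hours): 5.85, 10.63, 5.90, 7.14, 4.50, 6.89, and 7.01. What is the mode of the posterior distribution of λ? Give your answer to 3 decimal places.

λ̂_MAP = 0.190

The Exponential(rate=λ) likelihood is ∝ λ^n e^(−λΣtᵢ). Here n = 7 and Σtᵢ = 5.85 + 10.63 + 5.90 + 7.14 + 4.50 + 6.89 + 7.01 = 47.92.
Posterior ∝ λ^4e^(−10λ) · λ^7e^(−47.92λ) = λ^11e^(−57.92λ), i.e. Gamma(12, 57.92).
Mode = (a−1)/b = 11/57.92 ≈ 0.190.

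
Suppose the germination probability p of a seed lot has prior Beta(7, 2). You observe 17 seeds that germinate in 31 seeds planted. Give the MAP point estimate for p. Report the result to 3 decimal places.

Prior: Beta(7, 2).
Data: 17 successes in 31 trials. The binomial likelihood contributes p^17(1−p)^14, so the posterior is Beta(7+17, 2+14) = Beta(24, 16).
For Beta(a, b) with a, b > 1 the mode is (a−1)/(a+b−2) = 23/38 ≈ 0.605.

p̂_MAP = 0.605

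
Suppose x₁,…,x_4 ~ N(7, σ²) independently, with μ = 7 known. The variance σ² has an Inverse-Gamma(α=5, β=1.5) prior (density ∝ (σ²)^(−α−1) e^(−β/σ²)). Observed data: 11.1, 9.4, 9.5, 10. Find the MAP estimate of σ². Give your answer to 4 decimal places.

σ̂²_MAP = 2.5513

Sum of squared deviations about the known mean: SS = (11.1−7)² + (9.4−7)² + (9.5−7)² + (10−7)² = 37.82.
The Normal likelihood contributes (σ²)^(−n/2) exp(−SS/(2σ²)), so the posterior is Inverse-Gamma(α + n/2, β + SS/2) = Inverse-Gamma(7, 20.41).
The mode of Inverse-Gamma(a, b) is b/(a+1) = 20.41/8 ≈ 2.5513.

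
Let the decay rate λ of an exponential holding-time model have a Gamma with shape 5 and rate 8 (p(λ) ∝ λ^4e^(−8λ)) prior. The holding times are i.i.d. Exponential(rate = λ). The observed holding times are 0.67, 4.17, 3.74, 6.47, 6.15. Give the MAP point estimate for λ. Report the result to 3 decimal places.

λ̂_MAP = 0.308

The Exponential(rate=λ) likelihood is ∝ λ^n e^(−λΣtᵢ). Here n = 5 and Σtᵢ = 0.67 + 4.17 + 3.74 + 6.47 + 6.15 = 21.20.
Posterior ∝ λ^4e^(−8λ) · λ^5e^(−21.20λ) = λ^9e^(−29.20λ), i.e. Gamma(10, 29.20).
Mode = (a−1)/b = 9/29.20 ≈ 0.308.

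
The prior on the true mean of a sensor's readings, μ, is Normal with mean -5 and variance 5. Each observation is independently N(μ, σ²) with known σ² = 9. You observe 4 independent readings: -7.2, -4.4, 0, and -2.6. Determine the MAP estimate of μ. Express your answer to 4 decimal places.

μ̂_MAP = -4.0000

n = 4; x̄ = ((-7.2) + (-4.4) + 0 + (-2.6))/4 = -14.2/4 = -3.55.
For a Normal prior and Normal likelihood with known variance, the posterior is Normal; its mode equals its mean, the precision-weighted average.
Prior precision 1/σ₀² = 1/5 = 0.2; data precision n/σ² = 4/9.
μ̂ = (0.2·(-5) + (4/9)·(-3.55)) / (0.2 + 4/9) = (-116/45)/(29/45) = -4.0000.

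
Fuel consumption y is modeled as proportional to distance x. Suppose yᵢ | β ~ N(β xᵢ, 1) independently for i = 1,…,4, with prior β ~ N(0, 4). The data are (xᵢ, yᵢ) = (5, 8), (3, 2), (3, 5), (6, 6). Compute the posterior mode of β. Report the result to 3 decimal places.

β̂_MAP = 1.224

log p(β | y) = −Σ(yᵢ − βxᵢ)²/(2·1) − β²/(2·4) + const.
Setting the derivative to zero: Σxᵢ(yᵢ − βxᵢ)/1 − β/4 = 0, so β = Σxᵢyᵢ / (Σxᵢ² + σ²/τ²).
Σxᵢyᵢ = 5·8 + 3·2 + 3·5 + 6·6 = 97; Σxᵢ² = 79; σ²/τ² = 0.25.
β̂_MAP = 97 / (79 + 0.25) = 97/79.25 ≈ 1.224.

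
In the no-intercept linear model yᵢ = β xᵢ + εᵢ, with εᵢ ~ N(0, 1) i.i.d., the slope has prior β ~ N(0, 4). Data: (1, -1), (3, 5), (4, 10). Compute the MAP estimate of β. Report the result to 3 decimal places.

β̂_MAP = 2.057

log p(β | y) = −Σ(yᵢ − βxᵢ)²/(2·1) − β²/(2·4) + const.
Setting the derivative to zero: Σxᵢ(yᵢ − βxᵢ)/1 − β/4 = 0, so β = Σxᵢyᵢ / (Σxᵢ² + σ²/τ²).
Σxᵢyᵢ = 1·(-1) + 3·5 + 4·10 = 54; Σxᵢ² = 26; σ²/τ² = 0.25.
β̂_MAP = 54 / (26 + 0.25) = 54/26.25 ≈ 2.057.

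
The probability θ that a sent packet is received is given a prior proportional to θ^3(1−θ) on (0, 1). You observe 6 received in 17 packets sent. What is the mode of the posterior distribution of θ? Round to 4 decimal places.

The prior density ∝ θ^3(1−θ)^1 is the kernel of Beta(4, 2).
Data: 6 successes in 17 trials. The binomial likelihood contributes θ^6(1−θ)^11, so the posterior is Beta(4+6, 2+11) = Beta(10, 13).
For Beta(a, b) with a, b > 1 the mode is (a−1)/(a+b−2) = 9/21 ≈ 0.4286.

θ̂_MAP = 0.4286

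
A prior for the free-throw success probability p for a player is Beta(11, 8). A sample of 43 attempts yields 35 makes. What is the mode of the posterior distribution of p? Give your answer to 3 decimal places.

p̂_MAP = 0.750

Prior: Beta(11, 8).
Data: 35 successes in 43 trials. The binomial likelihood contributes p^35(1−p)^8, so the posterior is Beta(11+35, 8+8) = Beta(46, 16).
For Beta(a, b) with a, b > 1 the mode is (a−1)/(a+b−2) = 45/60 ≈ 0.750.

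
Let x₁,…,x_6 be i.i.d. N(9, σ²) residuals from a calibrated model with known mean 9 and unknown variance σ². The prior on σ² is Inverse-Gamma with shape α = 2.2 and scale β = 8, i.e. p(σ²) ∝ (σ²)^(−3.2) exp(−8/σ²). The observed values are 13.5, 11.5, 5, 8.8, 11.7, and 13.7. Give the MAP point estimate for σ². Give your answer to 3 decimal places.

σ̂²_MAP = 7.090

Sum of squared deviations about the known mean: SS = (13.5−9)² + (11.5−9)² + (5−9)² + (8.8−9)² + (11.7−9)² + (13.7−9)² = 71.92.
The Normal likelihood contributes (σ²)^(−n/2) exp(−SS/(2σ²)), so the posterior is Inverse-Gamma(α + n/2, β + SS/2) = Inverse-Gamma(5.2, 43.96).
The mode of Inverse-Gamma(a, b) is b/(a+1) = 43.96/6.2 ≈ 7.090.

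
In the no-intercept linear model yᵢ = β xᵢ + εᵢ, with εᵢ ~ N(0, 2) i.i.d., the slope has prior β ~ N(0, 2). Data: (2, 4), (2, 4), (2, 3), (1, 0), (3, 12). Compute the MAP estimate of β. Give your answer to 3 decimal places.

log p(β | y) = −Σ(yᵢ − βxᵢ)²/(2·2) − β²/(2·2) + const.
Setting the derivative to zero: Σxᵢ(yᵢ − βxᵢ)/2 − β/2 = 0, so β = Σxᵢyᵢ / (Σxᵢ² + σ²/τ²).
Σxᵢyᵢ = 2·4 + 2·4 + 2·3 + 1·0 + 3·12 = 58; Σxᵢ² = 22; σ²/τ² = 1.
β̂_MAP = 58 / (22 + 1) = 58/23 ≈ 2.522.

β̂_MAP = 2.522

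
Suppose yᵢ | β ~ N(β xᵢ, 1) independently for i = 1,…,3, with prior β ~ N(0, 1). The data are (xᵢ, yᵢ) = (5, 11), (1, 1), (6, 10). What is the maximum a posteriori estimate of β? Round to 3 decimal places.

β̂_MAP = 1.841

log p(β | y) = −Σ(yᵢ − βxᵢ)²/(2·1) − β²/(2·1) + const.
Setting the derivative to zero: Σxᵢ(yᵢ − βxᵢ)/1 − β/1 = 0, so β = Σxᵢyᵢ / (Σxᵢ² + σ²/τ²).
Σxᵢyᵢ = 5·11 + 1·1 + 6·10 = 116; Σxᵢ² = 62; σ²/τ² = 1.
β̂_MAP = 116 / (62 + 1) = 116/63 ≈ 1.841.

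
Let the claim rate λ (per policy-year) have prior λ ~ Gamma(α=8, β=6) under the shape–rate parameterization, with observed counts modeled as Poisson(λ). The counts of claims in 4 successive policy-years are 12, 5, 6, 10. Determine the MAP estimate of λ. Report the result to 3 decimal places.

Σxᵢ = 12+5+6+10 = 33, with n = 4.
Posterior ∝ λ^7e^(−6λ) · λ^33e^(−4λ) = λ^40e^(−10λ), i.e. Gamma(shape=41, rate=10).
The mode of a Gamma(a, b) with a ≥ 1 (shape–rate) is (a−1)/b = 40/10 ≈ 4.000.

λ̂_MAP = 4.000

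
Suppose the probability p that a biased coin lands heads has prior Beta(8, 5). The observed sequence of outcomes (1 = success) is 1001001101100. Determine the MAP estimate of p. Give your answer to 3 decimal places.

p̂_MAP = 0.542

Prior: Beta(8, 5).
Data: 6 successes in 13 trials (from the sequence). The binomial likelihood contributes p^6(1−p)^7, so the posterior is Beta(8+6, 5+7) = Beta(14, 12).
For Beta(a, b) with a, b > 1 the mode is (a−1)/(a+b−2) = 13/24 ≈ 0.542.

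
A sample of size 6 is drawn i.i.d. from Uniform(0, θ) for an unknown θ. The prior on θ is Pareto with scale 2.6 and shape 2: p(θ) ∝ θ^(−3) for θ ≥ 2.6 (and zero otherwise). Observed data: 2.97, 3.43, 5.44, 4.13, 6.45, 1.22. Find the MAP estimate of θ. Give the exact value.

θ̂_MAP = 6.45

The Uniform(0, θ) likelihood is θ^(−n) for θ ≥ max(xᵢ), zero otherwise. Here max(xᵢ) = 6.45.
Posterior ∝ θ^(−3) · θ^(−6) = θ^(−9) on θ ≥ max(2.6, 6.45) = 6.45.
This density is strictly decreasing in θ, so the posterior mode lies at the lower boundary of the support.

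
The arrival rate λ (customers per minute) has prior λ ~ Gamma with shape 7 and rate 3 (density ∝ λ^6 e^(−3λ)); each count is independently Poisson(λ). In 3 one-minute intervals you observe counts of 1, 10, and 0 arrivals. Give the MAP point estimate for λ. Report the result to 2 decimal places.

λ̂_MAP = 2.83

Σxᵢ = 1+10+0 = 11, with n = 3.
Posterior ∝ λ^6e^(−3λ) · λ^11e^(−3λ) = λ^17e^(−6λ), i.e. Gamma(shape=18, rate=6).
The mode of a Gamma(a, b) with a ≥ 1 (shape–rate) is (a−1)/b = 17/6 ≈ 2.83.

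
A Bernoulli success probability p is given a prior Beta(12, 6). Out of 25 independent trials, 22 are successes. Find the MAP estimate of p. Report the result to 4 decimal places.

p̂_MAP = 0.8049

Prior: Beta(12, 6).
Data: 22 successes in 25 trials. The binomial likelihood contributes p^22(1−p)^3, so the posterior is Beta(12+22, 6+3) = Beta(34, 9).
For Beta(a, b) with a, b > 1 the mode is (a−1)/(a+b−2) = 33/41 ≈ 0.8049.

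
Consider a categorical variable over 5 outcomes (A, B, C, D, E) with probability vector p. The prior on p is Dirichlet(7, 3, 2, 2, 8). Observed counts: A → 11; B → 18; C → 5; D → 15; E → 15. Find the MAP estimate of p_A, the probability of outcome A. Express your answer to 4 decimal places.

MAP estimate of p_A = 0.2099

The posterior is Dirichlet(αᵢ + nᵢ) = Dirichlet(18, 21, 7, 17, 23).
For a Dirichlet(a₁,…,a_K) with all aᵢ > 1, the mode has j-th component (aⱼ − 1)/(Σaᵢ − K).
Here Σaᵢ = 86 and K = 5, so p_A = (18 − 1)/(86 − 5) = 17/81 ≈ 0.2099.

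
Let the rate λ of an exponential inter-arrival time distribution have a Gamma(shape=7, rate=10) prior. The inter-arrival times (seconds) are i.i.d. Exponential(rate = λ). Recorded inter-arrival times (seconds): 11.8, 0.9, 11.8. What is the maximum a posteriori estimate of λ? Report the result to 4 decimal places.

The Exponential(rate=λ) likelihood is ∝ λ^n e^(−λΣtᵢ). Here n = 3 and Σtᵢ = 11.8 + 0.9 + 11.8 = 24.5.
Posterior ∝ λ^6e^(−10λ) · λ^3e^(−24.5λ) = λ^9e^(−34.5λ), i.e. Gamma(10, 34.5).
Mode = (a−1)/b = 9/34.5 ≈ 0.2609.

λ̂_MAP = 0.2609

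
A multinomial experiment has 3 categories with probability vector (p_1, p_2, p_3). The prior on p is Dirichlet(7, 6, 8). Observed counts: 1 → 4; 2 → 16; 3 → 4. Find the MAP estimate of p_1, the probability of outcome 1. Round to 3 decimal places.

The posterior is Dirichlet(αᵢ + nᵢ) = Dirichlet(11, 22, 12).
For a Dirichlet(a₁,…,a_K) with all aᵢ > 1, the mode has j-th component (aⱼ − 1)/(Σaᵢ − K).
Here Σaᵢ = 45 and K = 3, so p_1 = (11 − 1)/(45 − 3) = 10/42 ≈ 0.238.

MAP estimate: 0.238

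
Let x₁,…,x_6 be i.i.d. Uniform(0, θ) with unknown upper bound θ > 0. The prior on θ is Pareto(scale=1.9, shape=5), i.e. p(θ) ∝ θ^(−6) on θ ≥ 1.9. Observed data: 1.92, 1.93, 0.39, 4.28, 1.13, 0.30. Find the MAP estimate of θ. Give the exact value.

The Uniform(0, θ) likelihood is θ^(−n) for θ ≥ max(xᵢ), zero otherwise. Here max(xᵢ) = 4.28.
Posterior ∝ θ^(−6) · θ^(−6) = θ^(−12) on θ ≥ max(1.9, 4.28) = 4.28.
This density is strictly decreasing in θ, so the posterior mode lies at the lower boundary of the support.

θ̂_MAP = 4.28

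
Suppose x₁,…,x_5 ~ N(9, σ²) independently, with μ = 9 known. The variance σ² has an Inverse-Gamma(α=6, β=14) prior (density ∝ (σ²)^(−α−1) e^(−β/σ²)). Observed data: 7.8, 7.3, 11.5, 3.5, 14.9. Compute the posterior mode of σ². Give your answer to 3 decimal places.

Sum of squared deviations about the known mean: SS = (7.8−9)² + (7.3−9)² + (11.5−9)² + (3.5−9)² + (14.9−9)² = 75.64.
The Normal likelihood contributes (σ²)^(−n/2) exp(−SS/(2σ²)), so the posterior is Inverse-Gamma(α + n/2, β + SS/2) = Inverse-Gamma(8.5, 51.82).
The mode of Inverse-Gamma(a, b) is b/(a+1) = 51.82/9.5 ≈ 5.455.

σ̂²_MAP = 5.455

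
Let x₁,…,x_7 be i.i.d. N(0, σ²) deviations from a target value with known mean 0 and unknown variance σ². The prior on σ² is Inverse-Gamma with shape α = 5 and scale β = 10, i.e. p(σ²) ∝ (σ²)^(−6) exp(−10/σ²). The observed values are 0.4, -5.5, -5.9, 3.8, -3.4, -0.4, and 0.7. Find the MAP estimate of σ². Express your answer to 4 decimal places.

σ̂²_MAP = 5.8879

Sum of squared deviations about the known mean: SS = (0.4−0)² + (-5.5−0)² + (-5.9−0)² + (3.8−0)² + (-3.4−0)² + (-0.4−0)² + (0.7−0)² = 91.87.
The Normal likelihood contributes (σ²)^(−n/2) exp(−SS/(2σ²)), so the posterior is Inverse-Gamma(α + n/2, β + SS/2) = Inverse-Gamma(8.5, 55.935).
The mode of Inverse-Gamma(a, b) is b/(a+1) = 55.935/9.5 ≈ 5.8879.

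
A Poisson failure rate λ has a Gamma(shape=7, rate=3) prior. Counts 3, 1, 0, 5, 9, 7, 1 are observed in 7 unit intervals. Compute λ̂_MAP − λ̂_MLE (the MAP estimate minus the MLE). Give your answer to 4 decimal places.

MAP − MLE = -0.5143

Σxᵢ = 26. Posterior is Gamma(33, 10); MAP = (33−1)/10 = 32/10 ≈ 3.20000.
MLE = x̄ = 26/7 ≈ 3.71429.
Difference = 32/10 − 26/7 = -18/35 ≈ -0.5143.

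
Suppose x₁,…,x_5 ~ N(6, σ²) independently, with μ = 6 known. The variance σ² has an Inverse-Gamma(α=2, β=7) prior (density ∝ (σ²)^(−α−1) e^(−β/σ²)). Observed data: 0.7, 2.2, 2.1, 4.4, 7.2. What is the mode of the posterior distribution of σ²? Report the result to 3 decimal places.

σ̂²_MAP = 6.885

Sum of squared deviations about the known mean: SS = (0.7−6)² + (2.2−6)² + (2.1−6)² + (4.4−6)² + (7.2−6)² = 61.74.
The Normal likelihood contributes (σ²)^(−n/2) exp(−SS/(2σ²)), so the posterior is Inverse-Gamma(α + n/2, β + SS/2) = Inverse-Gamma(4.5, 37.87).
The mode of Inverse-Gamma(a, b) is b/(a+1) = 37.87/5.5 ≈ 6.885.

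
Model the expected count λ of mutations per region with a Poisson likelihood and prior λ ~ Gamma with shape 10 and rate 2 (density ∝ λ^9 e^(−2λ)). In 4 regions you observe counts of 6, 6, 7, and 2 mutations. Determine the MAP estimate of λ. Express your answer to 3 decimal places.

λ̂_MAP = 5.000

Σxᵢ = 6+6+7+2 = 21, with n = 4.
Posterior ∝ λ^9e^(−2λ) · λ^21e^(−4λ) = λ^30e^(−6λ), i.e. Gamma(shape=31, rate=6).
The mode of a Gamma(a, b) with a ≥ 1 (shape–rate) is (a−1)/b = 30/6 ≈ 5.000.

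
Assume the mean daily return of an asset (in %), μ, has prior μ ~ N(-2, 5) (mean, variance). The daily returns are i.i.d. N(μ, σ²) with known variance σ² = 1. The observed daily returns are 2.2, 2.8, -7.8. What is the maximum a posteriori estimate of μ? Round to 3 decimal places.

μ̂_MAP = -1.000

n = 3; x̄ = (2.2 + 2.8 + (-7.8))/3 = -2.8/3 = -14/15 ≈ -0.9333.
For a Normal prior and Normal likelihood with known variance, the posterior is Normal; its mode equals its mean, the precision-weighted average.
Prior precision 1/σ₀² = 1/5 = 0.2; data precision n/σ² = 3/1 = 3.
μ̂ = (0.2·(-2) + 3·(-14/15)) / (0.2 + 3) = (-3.2)/3.2 = -1.000.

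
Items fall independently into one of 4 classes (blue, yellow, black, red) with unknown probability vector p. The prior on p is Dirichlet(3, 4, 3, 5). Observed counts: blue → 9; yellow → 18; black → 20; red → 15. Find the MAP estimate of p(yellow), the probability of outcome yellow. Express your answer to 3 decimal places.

The posterior is Dirichlet(αᵢ + nᵢ) = Dirichlet(12, 22, 23, 20).
For a Dirichlet(a₁,…,a_K) with all aᵢ > 1, the mode has j-th component (aⱼ − 1)/(Σaᵢ − K).
Here Σaᵢ = 77 and K = 4, so p(yellow) = (22 − 1)/(77 − 4) = 21/73 ≈ 0.288.

MAP estimate of p(yellow) = 0.288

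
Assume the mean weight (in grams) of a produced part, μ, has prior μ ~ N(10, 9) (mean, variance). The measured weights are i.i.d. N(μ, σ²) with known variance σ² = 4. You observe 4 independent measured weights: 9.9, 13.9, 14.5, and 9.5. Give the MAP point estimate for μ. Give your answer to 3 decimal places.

n = 4; x̄ = (9.9 + 13.9 + 14.5 + 9.5)/4 = 47.8/4 = 11.95.
For a Normal prior and Normal likelihood with known variance, the posterior is Normal; its mode equals its mean, the precision-weighted average.
Prior precision 1/σ₀² = 1/9; data precision n/σ² = 4/4 = 1.
μ̂ = ((1/9)·10 + 1·11.95) / (1/9 + 1) = (2351/180)/(10/9) = 11.755.

μ̂_MAP = 11.755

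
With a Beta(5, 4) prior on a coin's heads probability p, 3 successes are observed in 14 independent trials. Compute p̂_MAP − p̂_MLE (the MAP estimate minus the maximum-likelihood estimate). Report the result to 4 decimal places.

MAP − MLE = 0.1190

Posterior is Beta(8, 15); MAP = (8−1)/(23−2) = 7/21 ≈ 0.33333.
MLE ignores the prior: p̂_MLE = k/n = 3/14 ≈ 0.21429.
Difference = 7/21 − 3/14 = 5/42 ≈ 0.1190.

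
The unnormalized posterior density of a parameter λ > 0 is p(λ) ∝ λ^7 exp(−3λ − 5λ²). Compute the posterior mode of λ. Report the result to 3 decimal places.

λ̂_MAP = 0.700

ℓ'(λ) = 7/λ − 3 − 10λ. Setting this to zero and multiplying by λ: 10λ² + 3λ − 7 = 0.
λ = (−3 + √(3² + 4·10·7)) / (2·10) = (−3 + √289) / 20 = (−3 + 17)/20 = 7/10.
ℓ''(λ) = −7/λ² − 10 < 0, confirming a maximum.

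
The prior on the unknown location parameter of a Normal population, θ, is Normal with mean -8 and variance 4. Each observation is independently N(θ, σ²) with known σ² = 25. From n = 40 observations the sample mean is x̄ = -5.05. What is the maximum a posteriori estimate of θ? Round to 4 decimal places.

n = 40, x̄ = -5.05.
For a Normal prior and Normal likelihood with known variance, the posterior is Normal; its mode equals its mean, the precision-weighted average.
Prior precision 1/σ₀² = 1/4 = 0.25; data precision n/σ² = 40/25 = 1.6.
θ̂ = (0.25·(-8) + 1.6·(-5.05)) / (0.25 + 1.6) = (-10.08)/1.85 = -1008/185 ≈ -5.4486.

θ̂_MAP = -5.4486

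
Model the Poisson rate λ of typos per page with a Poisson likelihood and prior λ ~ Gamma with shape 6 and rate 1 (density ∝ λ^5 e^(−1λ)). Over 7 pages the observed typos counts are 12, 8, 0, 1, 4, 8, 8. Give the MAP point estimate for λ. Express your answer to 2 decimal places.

λ̂_MAP = 5.75

Σxᵢ = 12+8+0+1+4+8+8 = 41, with n = 7.
Posterior ∝ λ^5e^(−1λ) · λ^41e^(−7λ) = λ^46e^(−8λ), i.e. Gamma(shape=47, rate=8).
The mode of a Gamma(a, b) with a ≥ 1 (shape–rate) is (a−1)/b = 46/8 ≈ 5.75.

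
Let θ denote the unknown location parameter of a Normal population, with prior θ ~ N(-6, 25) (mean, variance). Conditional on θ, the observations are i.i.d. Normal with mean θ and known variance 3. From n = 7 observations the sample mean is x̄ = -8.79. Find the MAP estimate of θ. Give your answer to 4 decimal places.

θ̂_MAP = -8.7430

n = 7, x̄ = -8.79.
For a Normal prior and Normal likelihood with known variance, the posterior is Normal; its mode equals its mean, the precision-weighted average.
Prior precision 1/σ₀² = 1/25 = 0.04; data precision n/σ² = 7/3.
θ̂ = (0.04·(-6) + (7/3)·(-8.79)) / (0.04 + 7/3) = (-20.75)/(178/75) = -6225/712 ≈ -8.7430.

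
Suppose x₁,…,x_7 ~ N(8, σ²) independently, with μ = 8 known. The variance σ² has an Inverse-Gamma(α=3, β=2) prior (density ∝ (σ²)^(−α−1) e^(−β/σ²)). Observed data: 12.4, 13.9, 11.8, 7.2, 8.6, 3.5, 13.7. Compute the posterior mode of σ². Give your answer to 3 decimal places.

σ̂²_MAP = 8.423

Sum of squared deviations about the known mean: SS = (12.4−8)² + (13.9−8)² + (11.8−8)² + (7.2−8)² + (8.6−8)² + (3.5−8)² + (13.7−8)² = 122.35.
The Normal likelihood contributes (σ²)^(−n/2) exp(−SS/(2σ²)), so the posterior is Inverse-Gamma(α + n/2, β + SS/2) = Inverse-Gamma(6.5, 63.175).
The mode of Inverse-Gamma(a, b) is b/(a+1) = 63.175/7.5 ≈ 8.423.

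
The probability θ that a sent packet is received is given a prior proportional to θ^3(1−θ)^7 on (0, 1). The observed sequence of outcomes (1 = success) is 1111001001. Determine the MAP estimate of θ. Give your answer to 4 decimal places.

The prior density ∝ θ^3(1−θ)^7 is the kernel of Beta(4, 8).
Data: 6 successes in 10 trials (from the sequence). The binomial likelihood contributes θ^6(1−θ)^4, so the posterior is Beta(4+6, 8+4) = Beta(10, 12).
For Beta(a, b) with a, b > 1 the mode is (a−1)/(a+b−2) = 9/20 ≈ 0.4500.

θ̂_MAP = 0.4500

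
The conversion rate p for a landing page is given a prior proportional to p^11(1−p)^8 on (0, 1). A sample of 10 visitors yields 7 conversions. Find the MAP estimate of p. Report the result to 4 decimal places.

The prior density ∝ p^11(1−p)^8 is the kernel of Beta(12, 9).
Data: 7 successes in 10 trials. The binomial likelihood contributes p^7(1−p)^3, so the posterior is Beta(12+7, 9+3) = Beta(19, 12).
For Beta(a, b) with a, b > 1 the mode is (a−1)/(a+b−2) = 18/29 ≈ 0.6207.

p̂_MAP = 0.6207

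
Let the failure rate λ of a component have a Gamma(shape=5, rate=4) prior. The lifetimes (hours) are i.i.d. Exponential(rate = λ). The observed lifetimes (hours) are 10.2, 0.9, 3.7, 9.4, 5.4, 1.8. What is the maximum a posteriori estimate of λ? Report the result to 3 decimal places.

λ̂_MAP = 0.282

The Exponential(rate=λ) likelihood is ∝ λ^n e^(−λΣtᵢ). Here n = 6 and Σtᵢ = 10.2 + 0.9 + 3.7 + 9.4 + 5.4 + 1.8 = 31.4.
Posterior ∝ λ^4e^(−4λ) · λ^6e^(−31.4λ) = λ^10e^(−35.4λ), i.e. Gamma(11, 35.4).
Mode = (a−1)/b = 10/35.4 ≈ 0.282.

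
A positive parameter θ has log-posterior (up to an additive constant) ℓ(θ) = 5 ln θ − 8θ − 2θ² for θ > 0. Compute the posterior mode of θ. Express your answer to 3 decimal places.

θ̂_MAP = 0.500

ℓ'(θ) = 5/θ − 8 − 4θ. Setting this to zero and multiplying by θ: 4θ² + 8θ − 5 = 0.
θ = (−8 + √(8² + 4·4·5)) / (2·4) = (−8 + √144) / 8 = (−8 + 12)/8 = 1/2.
ℓ''(θ) = −5/θ² − 4 < 0, confirming a maximum.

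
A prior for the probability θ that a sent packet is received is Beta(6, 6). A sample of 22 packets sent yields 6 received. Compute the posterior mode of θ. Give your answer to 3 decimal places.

Prior: Beta(6, 6).
Data: 6 successes in 22 trials. The binomial likelihood contributes θ^6(1−θ)^16, so the posterior is Beta(6+6, 6+16) = Beta(12, 22).
For Beta(a, b) with a, b > 1 the mode is (a−1)/(a+b−2) = 11/32 ≈ 0.344.

θ̂_MAP = 0.344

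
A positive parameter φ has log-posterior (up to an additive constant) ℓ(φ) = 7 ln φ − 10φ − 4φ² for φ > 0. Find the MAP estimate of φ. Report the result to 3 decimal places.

ℓ'(φ) = 7/φ − 10 − 8φ. Setting this to zero and multiplying by φ: 8φ² + 10φ − 7 = 0.
φ = (−10 + √(10² + 4·8·7)) / (2·8) = (−10 + √324) / 16 = (−10 + 18)/16 = 1/2.
ℓ''(φ) = −7/φ² − 8 < 0, confirming a maximum.

φ̂_MAP = 0.500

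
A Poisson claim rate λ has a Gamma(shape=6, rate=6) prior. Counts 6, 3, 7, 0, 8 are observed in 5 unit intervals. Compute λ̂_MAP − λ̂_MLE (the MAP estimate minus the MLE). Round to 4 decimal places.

Σxᵢ = 24. Posterior is Gamma(30, 11); MAP = (30−1)/11 = 29/11 ≈ 2.63636.
MLE = x̄ = 24/5 ≈ 4.80000.
Difference = 29/11 − 24/5 = -119/55 ≈ -2.1636.

MAP − MLE = -2.1636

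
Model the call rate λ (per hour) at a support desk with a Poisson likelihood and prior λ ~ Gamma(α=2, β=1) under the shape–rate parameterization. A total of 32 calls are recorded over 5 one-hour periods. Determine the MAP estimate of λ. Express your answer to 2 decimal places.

λ̂_MAP = 5.50

Σxᵢ = 32, n = 5.
Posterior ∝ λe^(−1λ) · λ^32e^(−5λ) = λ^33e^(−6λ), i.e. Gamma(shape=34, rate=6).
The mode of a Gamma(a, b) with a ≥ 1 (shape–rate) is (a−1)/b = 33/6 ≈ 5.50.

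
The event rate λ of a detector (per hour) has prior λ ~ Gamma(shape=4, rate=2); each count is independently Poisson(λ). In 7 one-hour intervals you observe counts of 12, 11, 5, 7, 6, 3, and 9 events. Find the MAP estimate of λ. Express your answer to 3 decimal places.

λ̂_MAP = 6.222

Σxᵢ = 12+11+5+7+6+3+9 = 53, with n = 7.
Posterior ∝ λ^3e^(−2λ) · λ^53e^(−7λ) = λ^56e^(−9λ), i.e. Gamma(shape=57, rate=9).
The mode of a Gamma(a, b) with a ≥ 1 (shape–rate) is (a−1)/b = 56/9 ≈ 6.222.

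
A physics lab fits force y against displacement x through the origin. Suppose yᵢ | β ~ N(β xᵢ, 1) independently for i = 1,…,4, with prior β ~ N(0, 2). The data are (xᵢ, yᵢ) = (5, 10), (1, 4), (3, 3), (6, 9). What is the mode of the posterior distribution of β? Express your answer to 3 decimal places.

β̂_MAP = 1.636

log p(β | y) = −Σ(yᵢ − βxᵢ)²/(2·1) − β²/(2·2) + const.
Setting the derivative to zero: Σxᵢ(yᵢ − βxᵢ)/1 − β/2 = 0, so β = Σxᵢyᵢ / (Σxᵢ² + σ²/τ²).
Σxᵢyᵢ = 5·10 + 1·4 + 3·3 + 6·9 = 117; Σxᵢ² = 71; σ²/τ² = 0.5.
β̂_MAP = 117 / (71 + 0.5) = 117/71.5 ≈ 1.636.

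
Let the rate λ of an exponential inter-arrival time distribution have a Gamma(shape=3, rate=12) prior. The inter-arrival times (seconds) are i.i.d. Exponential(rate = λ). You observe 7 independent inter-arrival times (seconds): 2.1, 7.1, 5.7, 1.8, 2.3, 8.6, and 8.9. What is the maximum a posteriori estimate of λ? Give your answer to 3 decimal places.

The Exponential(rate=λ) likelihood is ∝ λ^n e^(−λΣtᵢ). Here n = 7 and Σtᵢ = 2.1 + 7.1 + 5.7 + 1.8 + 2.3 + 8.6 + 8.9 = 36.5.
Posterior ∝ λ^2e^(−12λ) · λ^7e^(−36.5λ) = λ^9e^(−48.5λ), i.e. Gamma(10, 48.5).
Mode = (a−1)/b = 9/48.5 ≈ 0.186.

λ̂_MAP = 0.186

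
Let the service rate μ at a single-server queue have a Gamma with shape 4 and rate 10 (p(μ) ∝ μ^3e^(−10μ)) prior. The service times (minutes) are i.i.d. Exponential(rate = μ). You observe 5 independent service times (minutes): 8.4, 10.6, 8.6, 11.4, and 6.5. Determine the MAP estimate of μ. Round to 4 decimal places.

The Exponential(rate=μ) likelihood is ∝ μ^n e^(−μΣtᵢ). Here n = 5 and Σtᵢ = 8.4 + 10.6 + 8.6 + 11.4 + 6.5 = 45.5.
Posterior ∝ μ^3e^(−10μ) · μ^5e^(−45.5μ) = μ^8e^(−55.5μ), i.e. Gamma(9, 55.5).
Mode = (a−1)/b = 8/55.5 ≈ 0.1441.

μ̂_MAP = 0.1441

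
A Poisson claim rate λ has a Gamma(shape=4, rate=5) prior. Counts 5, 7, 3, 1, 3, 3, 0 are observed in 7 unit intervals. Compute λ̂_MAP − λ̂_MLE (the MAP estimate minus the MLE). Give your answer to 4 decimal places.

MAP − MLE = -1.0595

Σxᵢ = 22. Posterior is Gamma(26, 12); MAP = (26−1)/12 = 25/12 ≈ 2.08333.
MLE = x̄ = 22/7 ≈ 3.14286.
Difference = 25/12 − 22/7 = -89/84 ≈ -1.0595.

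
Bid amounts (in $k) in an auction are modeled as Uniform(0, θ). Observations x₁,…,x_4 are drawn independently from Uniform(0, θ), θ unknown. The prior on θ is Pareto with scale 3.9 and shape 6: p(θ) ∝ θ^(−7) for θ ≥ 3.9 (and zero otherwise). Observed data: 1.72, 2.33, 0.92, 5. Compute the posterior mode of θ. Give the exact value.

θ̂_MAP = 5

The Uniform(0, θ) likelihood is θ^(−n) for θ ≥ max(xᵢ), zero otherwise. Here max(xᵢ) = 5.
Posterior ∝ θ^(−7) · θ^(−4) = θ^(−11) on θ ≥ max(3.9, 5) = 5.
This density is strictly decreasing in θ, so the posterior mode lies at the lower boundary of the support.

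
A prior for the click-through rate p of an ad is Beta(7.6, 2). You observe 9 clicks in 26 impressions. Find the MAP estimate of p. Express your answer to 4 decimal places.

p̂_MAP = 0.4643

Prior: Beta(7.6, 2).
Data: 9 successes in 26 trials. The binomial likelihood contributes p^9(1−p)^17, so the posterior is Beta(7.6+9, 2+17) = Beta(16.6, 19).
For Beta(a, b) with a, b > 1 the mode is (a−1)/(a+b−2) = 15.6/33.6 ≈ 0.4643.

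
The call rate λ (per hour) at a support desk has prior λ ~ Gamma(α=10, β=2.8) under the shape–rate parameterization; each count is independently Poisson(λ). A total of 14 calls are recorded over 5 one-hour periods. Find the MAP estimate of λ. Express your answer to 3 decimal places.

Σxᵢ = 14, n = 5.
Posterior ∝ λ^9e^(−2.8λ) · λ^14e^(−5λ) = λ^23e^(−7.8λ), i.e. Gamma(shape=24, rate=7.8).
The mode of a Gamma(a, b) with a ≥ 1 (shape–rate) is (a−1)/b = 23/7.8 ≈ 2.949.

λ̂_MAP = 2.949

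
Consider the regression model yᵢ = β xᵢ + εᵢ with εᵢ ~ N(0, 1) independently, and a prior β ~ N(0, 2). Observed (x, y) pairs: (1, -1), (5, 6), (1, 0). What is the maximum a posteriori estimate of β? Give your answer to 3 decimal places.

log p(β | y) = −Σ(yᵢ − βxᵢ)²/(2·1) − β²/(2·2) + const.
Setting the derivative to zero: Σxᵢ(yᵢ − βxᵢ)/1 − β/2 = 0, so β = Σxᵢyᵢ / (Σxᵢ² + σ²/τ²).
Σxᵢyᵢ = 1·(-1) + 5·6 + 1·0 = 29; Σxᵢ² = 27; σ²/τ² = 0.5.
β̂_MAP = 29 / (27 + 0.5) = 29/27.5 ≈ 1.055.

β̂_MAP = 1.055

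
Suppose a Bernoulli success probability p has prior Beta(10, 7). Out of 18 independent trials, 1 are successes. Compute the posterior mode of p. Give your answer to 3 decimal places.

Prior: Beta(10, 7).
Data: 1 success in 18 trials. The binomial likelihood contributes p(1−p)^17, so the posterior is Beta(10+1, 7+17) = Beta(11, 24).
For Beta(a, b) with a, b > 1 the mode is (a−1)/(a+b−2) = 10/33 ≈ 0.303.

p̂_MAP = 0.303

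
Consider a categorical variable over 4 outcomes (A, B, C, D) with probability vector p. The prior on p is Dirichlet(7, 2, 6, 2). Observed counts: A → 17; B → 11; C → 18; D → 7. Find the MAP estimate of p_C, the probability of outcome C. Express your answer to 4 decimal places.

MAP estimate of p_C = 0.3485

The posterior is Dirichlet(αᵢ + nᵢ) = Dirichlet(24, 13, 24, 9).
For a Dirichlet(a₁,…,a_K) with all aᵢ > 1, the mode has j-th component (aⱼ − 1)/(Σaᵢ − K).
Here Σaᵢ = 70 and K = 4, so p_C = (24 − 1)/(70 − 4) = 23/66 ≈ 0.3485.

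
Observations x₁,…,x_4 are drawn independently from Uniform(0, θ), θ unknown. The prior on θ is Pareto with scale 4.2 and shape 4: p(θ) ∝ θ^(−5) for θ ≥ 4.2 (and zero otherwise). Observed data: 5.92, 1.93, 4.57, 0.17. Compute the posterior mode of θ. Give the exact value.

The Uniform(0, θ) likelihood is θ^(−n) for θ ≥ max(xᵢ), zero otherwise. Here max(xᵢ) = 5.92.
Posterior ∝ θ^(−5) · θ^(−4) = θ^(−9) on θ ≥ max(4.2, 5.92) = 5.92.
This density is strictly decreasing in θ, so the posterior mode lies at the lower boundary of the support.

θ̂_MAP = 5.92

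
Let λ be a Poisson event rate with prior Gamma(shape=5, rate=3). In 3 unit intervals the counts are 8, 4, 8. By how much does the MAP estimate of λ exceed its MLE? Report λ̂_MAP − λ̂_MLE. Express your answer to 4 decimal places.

Σxᵢ = 20. Posterior is Gamma(25, 6); MAP = (25−1)/6 = 24/6 ≈ 4.00000.
MLE = x̄ = 20/3 ≈ 6.66667.
Difference = 24/6 − 20/3 = -8/3 ≈ -2.6667.

MAP − MLE = -2.6667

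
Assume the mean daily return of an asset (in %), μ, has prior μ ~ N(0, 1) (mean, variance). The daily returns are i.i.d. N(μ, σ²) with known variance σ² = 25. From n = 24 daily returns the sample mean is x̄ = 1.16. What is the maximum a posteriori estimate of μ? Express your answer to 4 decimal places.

n = 24, x̄ = 1.16.
For a Normal prior and Normal likelihood with known variance, the posterior is Normal; its mode equals its mean, the precision-weighted average.
Prior precision 1/σ₀² = 1/1 = 1; data precision n/σ² = 24/25 = 0.96.
μ̂ = (1·0 + 0.96·1.16) / (1 + 0.96) = 1.1136/1.96 = 696/1225 ≈ 0.5682.

μ̂_MAP = 0.5682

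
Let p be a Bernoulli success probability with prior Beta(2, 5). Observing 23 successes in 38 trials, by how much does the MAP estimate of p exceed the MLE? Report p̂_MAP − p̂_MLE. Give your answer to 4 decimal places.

Posterior is Beta(25, 20); MAP = (25−1)/(45−2) = 24/43 ≈ 0.55814.
MLE ignores the prior: p̂_MLE = k/n = 23/38 ≈ 0.60526.
Difference = 24/43 − 23/38 = -77/1634 ≈ -0.0471.

MAP − MLE = -0.0471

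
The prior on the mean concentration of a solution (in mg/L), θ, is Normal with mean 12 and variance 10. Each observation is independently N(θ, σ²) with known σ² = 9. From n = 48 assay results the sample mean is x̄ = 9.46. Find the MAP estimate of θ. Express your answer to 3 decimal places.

n = 48, x̄ = 9.46.
For a Normal prior and Normal likelihood with known variance, the posterior is Normal; its mode equals its mean, the precision-weighted average.
Prior precision 1/σ₀² = 1/10 = 0.1; data precision n/σ² = 48/9 = 16/3.
θ̂ = (0.1·12 + (16/3)·9.46) / (0.1 + 16/3) = (3874/75)/(163/30) = 7748/815 ≈ 9.507.

θ̂_MAP = 9.507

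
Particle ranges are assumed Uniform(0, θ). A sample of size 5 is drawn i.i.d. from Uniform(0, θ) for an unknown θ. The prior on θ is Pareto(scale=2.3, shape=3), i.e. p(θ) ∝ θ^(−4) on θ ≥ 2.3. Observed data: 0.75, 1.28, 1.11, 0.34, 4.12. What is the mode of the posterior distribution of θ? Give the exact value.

θ̂_MAP = 4.12

The Uniform(0, θ) likelihood is θ^(−n) for θ ≥ max(xᵢ), zero otherwise. Here max(xᵢ) = 4.12.
Posterior ∝ θ^(−4) · θ^(−5) = θ^(−9) on θ ≥ max(2.3, 4.12) = 4.12.
This density is strictly decreasing in θ, so the posterior mode lies at the lower boundary of the support.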